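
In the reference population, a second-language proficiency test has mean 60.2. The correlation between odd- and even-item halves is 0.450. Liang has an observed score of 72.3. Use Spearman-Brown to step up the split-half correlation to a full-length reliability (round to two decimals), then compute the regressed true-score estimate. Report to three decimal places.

Spearman-Brown: ρ = 2r/(1 + r) = 2(0.450)/(1 + 0.450) = 0.9000/1.450 = 0.6207 → 0.62
T̂ = ρX + (1 − ρ)μ
  = 0.62 × 72.3 + 0.38 × 60.2
  = 44.826 + 22.876
  = 67.7020
  ≈ 67.702

67.702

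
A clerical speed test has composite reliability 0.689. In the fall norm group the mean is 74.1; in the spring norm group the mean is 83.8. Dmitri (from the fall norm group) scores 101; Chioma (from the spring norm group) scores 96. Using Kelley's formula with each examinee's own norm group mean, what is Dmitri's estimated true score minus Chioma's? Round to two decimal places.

T̂_Dmitri = 0.689(101) + 0.311(74.1) = 92.6341
T̂_Chioma = 0.689(96) + 0.311(83.8) = 92.2058
Difference = 92.6341 − 92.2058 = 0.4283

0.43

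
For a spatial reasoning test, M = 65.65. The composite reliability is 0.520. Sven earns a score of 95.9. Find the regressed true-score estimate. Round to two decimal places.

Weight the observed score by reliability and the mean by (1 − reliability): T̂ = 0.520·95.9 + 0.480·65.65 = 49.8680 + 31.51200 = 81.380.

81.38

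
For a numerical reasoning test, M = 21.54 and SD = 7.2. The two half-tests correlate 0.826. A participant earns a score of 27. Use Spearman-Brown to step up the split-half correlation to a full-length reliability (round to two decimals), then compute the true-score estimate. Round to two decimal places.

Spearman-Brown: ρ = 2r/(1 + r) = 2(0.826)/(1 + 0.826) = 1.6520/1.826 = 0.9047 → 0.90
T̂ = 0.90(27) + 0.10(21.54) = 24.30 + 2.1540 = 26.454 → 26.45

26.45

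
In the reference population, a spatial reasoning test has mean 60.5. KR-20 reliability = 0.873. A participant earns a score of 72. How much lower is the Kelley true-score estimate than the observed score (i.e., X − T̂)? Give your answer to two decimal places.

1.46

T̂ = ρX + (1 − ρ)μ
  = 0.873 × 72 + 0.127 × 60.5
  = 62.856 + 7.6835
  = 70.5395
  ≈ 70.540
X − T̂ = 72 − 70.540 = 1.460 → 1.46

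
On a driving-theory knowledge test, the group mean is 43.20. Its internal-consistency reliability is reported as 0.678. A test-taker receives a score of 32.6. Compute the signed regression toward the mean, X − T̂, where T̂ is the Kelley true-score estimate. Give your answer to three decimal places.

T̂ = ρX + (1 − ρ)μ
  = 0.678 × 32.6 + 0.322 × 43.20
  = 22.1028 + 13.91040
  = 36.01320
  ≈ 36.0132
X − T̂ = 32.6 − 36.0132 = -3.4132 → -3.413

-3.413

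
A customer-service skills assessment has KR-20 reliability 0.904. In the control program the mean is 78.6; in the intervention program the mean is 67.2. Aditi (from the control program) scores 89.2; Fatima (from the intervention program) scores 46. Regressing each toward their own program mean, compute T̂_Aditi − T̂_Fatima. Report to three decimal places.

40.147

T̂_Aditi = 0.904(89.2) + 0.096(78.6) = 88.18240
T̂_Fatima = 0.904(46) + 0.096(67.2) = 48.03520
Difference = 88.18240 − 48.03520 = 40.14720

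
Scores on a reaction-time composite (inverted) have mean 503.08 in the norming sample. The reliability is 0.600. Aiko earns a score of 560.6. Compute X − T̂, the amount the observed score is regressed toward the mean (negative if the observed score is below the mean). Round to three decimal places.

Regress the observed score toward the mean by the unreliability: T̂ = 0.600·560.6 + 0.400·503.08 = 336.3600 + 201.23200 = 537.59200.
X − T̂ = 560.6 − 537.5920 = 23.0080 → 23.008

23.008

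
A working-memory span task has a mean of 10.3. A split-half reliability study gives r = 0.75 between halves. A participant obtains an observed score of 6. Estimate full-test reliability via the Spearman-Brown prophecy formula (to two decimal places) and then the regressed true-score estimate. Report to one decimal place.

6.6

Spearman-Brown: ρ = 2r/(1 + r) = 2(0.75)/(1 + 0.75) = 1.500/1.75 = 0.8571 → 0.86
T̂ = 0.86(6) + 0.14(10.3) = 5.16 + 1.442 = 6.60 → 6.6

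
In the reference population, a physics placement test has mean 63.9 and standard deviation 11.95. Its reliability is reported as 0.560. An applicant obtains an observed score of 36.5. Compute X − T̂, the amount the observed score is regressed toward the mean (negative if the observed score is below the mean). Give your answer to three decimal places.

-12.056

T̂ = 0.560(36.5) + 0.440(63.9) = 20.4400 + 28.1160 = 48.55600 → 48.5560
X − T̂ = 36.5 − 48.5560 = -12.0560 → -12.056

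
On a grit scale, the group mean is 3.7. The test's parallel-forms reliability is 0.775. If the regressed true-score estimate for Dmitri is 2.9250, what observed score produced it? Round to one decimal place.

T̂ = ρX + (1 − ρ)μ  ⇒  X = (T̂ − (1 − ρ)μ) / ρ
X = (2.9250 − 0.225 × 3.7) / 0.775 = (2.9250 − 0.8325) / 0.775 = 2.0925 / 0.775 = 2.700

2.7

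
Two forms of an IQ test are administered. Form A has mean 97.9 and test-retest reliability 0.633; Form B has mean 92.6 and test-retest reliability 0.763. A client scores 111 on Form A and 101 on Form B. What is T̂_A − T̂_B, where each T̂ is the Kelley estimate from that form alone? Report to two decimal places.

7.18

T̂_A = 0.633(111) + 0.367(97.9) = 106.1923
T̂_B = 0.763(101) + 0.237(92.6) = 99.0092
T̂_A − T̂_B = 7.1831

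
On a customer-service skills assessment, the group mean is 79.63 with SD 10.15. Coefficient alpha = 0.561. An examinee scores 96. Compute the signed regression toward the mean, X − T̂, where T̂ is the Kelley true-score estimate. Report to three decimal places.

T̂ = ρX + (1 − ρ)μ
  = 0.561 × 96 + 0.439 × 79.63
  = 53.856 + 34.95757
  = 88.81357
  ≈ 88.8136
X − T̂ = 96 − 88.8136 = 7.1864 → 7.186

7.186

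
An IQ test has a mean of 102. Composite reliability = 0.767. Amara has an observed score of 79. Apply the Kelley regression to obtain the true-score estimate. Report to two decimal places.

84.36

T̂ = 0.767(79) + 0.233(102) = 60.593 + 23.766 = 84.359 → 84.36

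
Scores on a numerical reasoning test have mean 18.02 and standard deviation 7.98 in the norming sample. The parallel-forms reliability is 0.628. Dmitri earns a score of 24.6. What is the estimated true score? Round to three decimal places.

Regress the observed score toward the mean by the unreliability: T̂ = 0.628·24.6 + 0.372·18.02 = 15.4488 + 6.70344 = 22.1522.

22.152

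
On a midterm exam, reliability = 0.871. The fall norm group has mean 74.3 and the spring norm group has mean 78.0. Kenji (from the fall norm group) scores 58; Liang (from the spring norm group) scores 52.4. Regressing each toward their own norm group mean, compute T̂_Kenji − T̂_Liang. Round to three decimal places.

T̂_Kenji = 0.871(58) + 0.129(74.3) = 60.10270
T̂_Liang = 0.871(52.4) + 0.129(78.0) = 55.70240
Difference = 60.10270 − 55.70240 = 4.40030

4.400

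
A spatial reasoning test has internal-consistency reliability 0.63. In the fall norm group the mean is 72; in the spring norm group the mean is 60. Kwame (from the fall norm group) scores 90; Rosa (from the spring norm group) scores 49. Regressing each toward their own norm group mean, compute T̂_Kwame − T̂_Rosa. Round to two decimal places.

T̂_Kwame = 0.63(90) + 0.37(72) = 83.3400
T̂_Rosa = 0.63(49) + 0.37(60) = 53.0700
Difference = 83.3400 − 53.0700 = 30.2700

30.27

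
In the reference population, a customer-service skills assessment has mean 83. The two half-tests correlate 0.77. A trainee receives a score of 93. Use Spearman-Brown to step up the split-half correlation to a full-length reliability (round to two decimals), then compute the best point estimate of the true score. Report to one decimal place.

91.7

Spearman-Brown: ρ = 2r/(1 + r) = 2(0.77)/(1 + 0.77) = 1.540/1.77 = 0.8701 → 0.87
Kelley's formula gives T̂ = 0.87·93 + 0.13·83 = 80.91 + 10.79 = 91.70.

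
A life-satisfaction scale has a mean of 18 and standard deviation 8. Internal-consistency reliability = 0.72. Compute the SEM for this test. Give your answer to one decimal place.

4.2

SEM = SD · √(1 − ρ) = 8 × √0.28 = 8 × 0.5292 = 4.233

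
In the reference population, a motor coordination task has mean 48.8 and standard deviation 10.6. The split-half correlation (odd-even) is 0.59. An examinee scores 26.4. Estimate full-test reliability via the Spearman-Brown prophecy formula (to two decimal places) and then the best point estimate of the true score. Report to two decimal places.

32.22

Spearman-Brown: ρ = 2r/(1 + r) = 2(0.59)/(1 + 0.59) = 1.180/1.59 = 0.7421 → 0.74
Weight the observed score by reliability and the mean by (1 − reliability): T̂ = 0.74·26.4 + 0.26·48.8 = 19.536 + 12.688 = 32.224.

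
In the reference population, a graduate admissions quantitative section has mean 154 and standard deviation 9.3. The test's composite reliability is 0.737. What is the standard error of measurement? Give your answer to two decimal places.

SEM = SD · √(1 − ρ) = 9.3 × √0.263 = 9.3 × 0.5128 = 4.769

4.77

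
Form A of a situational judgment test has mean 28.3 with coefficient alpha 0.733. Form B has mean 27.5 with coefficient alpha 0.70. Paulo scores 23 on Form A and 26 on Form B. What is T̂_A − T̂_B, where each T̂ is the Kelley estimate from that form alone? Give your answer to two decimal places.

-2.03

T̂_A = 0.733(23) + 0.267(28.3) = 24.4151
T̂_B = 0.70(26) + 0.30(27.5) = 26.4500
T̂_A − T̂_B = -2.0349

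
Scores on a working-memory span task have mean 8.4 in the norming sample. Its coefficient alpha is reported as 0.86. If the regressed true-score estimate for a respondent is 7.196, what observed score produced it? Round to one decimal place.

7.0

T̂ = ρX + (1 − ρ)μ  ⇒  X = (T̂ − (1 − ρ)μ) / ρ
X = (7.196 − 0.14 × 8.4) / 0.86 = (7.196 − 1.176) / 0.86 = 6.020 / 0.86 = 7.000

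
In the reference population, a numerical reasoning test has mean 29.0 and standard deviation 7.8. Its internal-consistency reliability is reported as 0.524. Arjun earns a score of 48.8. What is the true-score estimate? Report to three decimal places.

T̂ = ρX + (1 − ρ)μ
  = 0.524 × 48.8 + 0.476 × 29.0
  = 25.5712 + 13.8040
  = 39.3752
  ≈ 39.375

39.375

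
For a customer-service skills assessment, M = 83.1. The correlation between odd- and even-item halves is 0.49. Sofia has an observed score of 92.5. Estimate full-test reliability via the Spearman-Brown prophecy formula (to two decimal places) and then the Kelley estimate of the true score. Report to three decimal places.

Spearman-Brown: ρ = 2r/(1 + r) = 2(0.49)/(1 + 0.49) = 0.980/1.49 = 0.6577 → 0.66
T̂ = ρX + (1 − ρ)μ
  = 0.66 × 92.5 + 0.34 × 83.1
  = 61.050 + 28.254
  = 89.3040
  ≈ 89.304

89.304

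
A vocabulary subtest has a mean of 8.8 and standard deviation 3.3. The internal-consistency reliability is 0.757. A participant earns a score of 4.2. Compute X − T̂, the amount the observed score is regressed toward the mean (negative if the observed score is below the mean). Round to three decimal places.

T̂ = ρX + (1 − ρ)μ
  = 0.757 × 4.2 + 0.243 × 8.8
  = 3.1794 + 2.1384
  = 5.31780
  ≈ 5.3178
X − T̂ = 4.2 − 5.3178 = -1.1178 → -1.118

-1.118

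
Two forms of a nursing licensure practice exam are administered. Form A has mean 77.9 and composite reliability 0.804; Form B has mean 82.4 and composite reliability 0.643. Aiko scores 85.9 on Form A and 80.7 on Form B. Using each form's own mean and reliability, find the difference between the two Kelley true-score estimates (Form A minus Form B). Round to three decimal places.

T̂_A = 0.804(85.9) + 0.196(77.9) = 84.33200
T̂_B = 0.643(80.7) + 0.357(82.4) = 81.30690
T̂_A − T̂_B = 3.02510

3.025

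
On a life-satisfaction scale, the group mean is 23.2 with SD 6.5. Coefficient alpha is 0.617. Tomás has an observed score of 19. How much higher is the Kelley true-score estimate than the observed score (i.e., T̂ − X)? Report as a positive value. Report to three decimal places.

1.609

T̂ = 0.617(19) + 0.383(23.2) = 11.723 + 8.8856 = 20.60860 → 20.6086
T̂ − X = 20.6086 − 19 = 1.6086 → 1.609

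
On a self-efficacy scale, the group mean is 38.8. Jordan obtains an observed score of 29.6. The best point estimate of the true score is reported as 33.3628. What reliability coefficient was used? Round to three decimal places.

0.591

T̂ = ρX + (1 − ρ)μ  ⇒  T̂ − μ = ρ(X − μ)
ρ = (T̂ − μ)/(X − μ) = (33.3628 − 38.8) / (29.6 − 38.8) = -5.4372 / -9.2 = 0.59100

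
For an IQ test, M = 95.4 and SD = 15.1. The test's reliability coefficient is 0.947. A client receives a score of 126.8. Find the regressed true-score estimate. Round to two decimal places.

T̂ = 0.947(126.8) + 0.053(95.4) = 120.0796 + 5.0562 = 125.136 → 125.14

125.14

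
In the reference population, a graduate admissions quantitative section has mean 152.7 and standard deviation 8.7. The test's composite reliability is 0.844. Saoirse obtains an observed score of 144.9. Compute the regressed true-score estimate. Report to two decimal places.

146.12

Kelley's formula gives T̂ = 0.844·144.9 + 0.156·152.7 = 122.2956 + 23.8212 = 146.117.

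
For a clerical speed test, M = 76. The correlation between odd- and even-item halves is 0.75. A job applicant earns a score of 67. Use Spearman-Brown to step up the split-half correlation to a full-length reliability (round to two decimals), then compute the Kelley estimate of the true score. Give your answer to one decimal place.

Spearman-Brown: ρ = 2r/(1 + r) = 2(0.75)/(1 + 0.75) = 1.500/1.75 = 0.8571 → 0.86
T̂ = 0.86(67) + 0.14(76) = 57.62 + 10.64 = 68.26 → 68.3

68.3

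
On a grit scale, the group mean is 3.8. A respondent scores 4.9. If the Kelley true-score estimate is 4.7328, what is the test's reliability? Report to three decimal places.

0.848

T̂ = ρX + (1 − ρ)μ  ⇒  T̂ − μ = ρ(X − μ)
ρ = (T̂ − μ)/(X − μ) = (4.7328 − 3.8) / (4.9 − 3.8) = 0.9328 / 1.1 = 0.84800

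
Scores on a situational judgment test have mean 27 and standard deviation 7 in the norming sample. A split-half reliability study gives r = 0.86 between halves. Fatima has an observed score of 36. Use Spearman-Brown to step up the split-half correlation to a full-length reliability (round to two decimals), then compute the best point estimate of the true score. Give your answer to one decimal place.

35.3

Spearman-Brown: ρ = 2r/(1 + r) = 2(0.86)/(1 + 0.86) = 1.720/1.86 = 0.9247 → 0.92
T̂ = ρX + (1 − ρ)μ
  = 0.92 × 36 + 0.08 × 27
  = 33.12 + 2.16
  = 35.28
  ≈ 35.3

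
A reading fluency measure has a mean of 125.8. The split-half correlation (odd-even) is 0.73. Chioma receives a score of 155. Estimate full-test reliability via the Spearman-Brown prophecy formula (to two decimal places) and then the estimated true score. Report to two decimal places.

150.33

Spearman-Brown: ρ = 2r/(1 + r) = 2(0.73)/(1 + 0.73) = 1.460/1.73 = 0.8439 → 0.84
Weight the observed score by reliability and the mean by (1 − reliability): T̂ = 0.84·155 + 0.16·125.8 = 130.20 + 20.128 = 150.328.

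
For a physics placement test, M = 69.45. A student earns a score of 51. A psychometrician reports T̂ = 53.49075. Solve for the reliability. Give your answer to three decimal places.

T̂ = ρX + (1 − ρ)μ  ⇒  T̂ − μ = ρ(X − μ)
ρ = (T̂ − μ)/(X − μ) = (53.49075 − 69.45) / (51 − 69.45) = -15.95925 / -18.45 = 0.86500

0.865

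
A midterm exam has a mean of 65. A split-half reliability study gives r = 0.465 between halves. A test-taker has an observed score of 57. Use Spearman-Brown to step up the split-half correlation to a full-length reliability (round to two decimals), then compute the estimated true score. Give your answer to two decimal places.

Spearman-Brown: ρ = 2r/(1 + r) = 2(0.465)/(1 + 0.465) = 0.9300/1.465 = 0.6348 → 0.63
T̂ = 0.63(57) + 0.37(65) = 35.91 + 24.05 = 59.960 → 59.96

59.96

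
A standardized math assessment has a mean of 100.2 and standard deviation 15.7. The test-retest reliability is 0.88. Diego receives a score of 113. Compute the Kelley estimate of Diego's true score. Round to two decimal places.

111.46

T̂ = 0.88(113) + 0.12(100.2) = 99.44 + 12.024 = 111.464 → 111.46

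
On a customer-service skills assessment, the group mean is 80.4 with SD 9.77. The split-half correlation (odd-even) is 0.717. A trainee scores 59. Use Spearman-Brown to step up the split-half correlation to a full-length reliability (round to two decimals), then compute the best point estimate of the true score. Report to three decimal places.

Spearman-Brown: ρ = 2r/(1 + r) = 2(0.717)/(1 + 0.717) = 1.4340/1.717 = 0.8352 → 0.84
Kelley's formula gives T̂ = 0.84·59 + 0.16·80.4 = 49.56 + 12.864 = 62.4240.

62.424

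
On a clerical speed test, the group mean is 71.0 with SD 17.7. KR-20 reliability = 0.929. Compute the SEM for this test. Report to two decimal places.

SEM = SD · √(1 − ρ) = 17.7 × √0.071 = 17.7 × 0.2665 = 4.716

4.72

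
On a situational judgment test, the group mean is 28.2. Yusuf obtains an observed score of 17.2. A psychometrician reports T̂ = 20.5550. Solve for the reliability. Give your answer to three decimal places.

T̂ = ρX + (1 − ρ)μ  ⇒  T̂ − μ = ρ(X − μ)
ρ = (T̂ − μ)/(X − μ) = (20.5550 − 28.2) / (17.2 − 28.2) = -7.6450 / -11.0 = 0.69500

0.695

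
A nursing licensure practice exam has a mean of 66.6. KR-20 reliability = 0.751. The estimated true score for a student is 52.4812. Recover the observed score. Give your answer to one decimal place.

47.8

T̂ = ρX + (1 − ρ)μ  ⇒  X = (T̂ − (1 − ρ)μ) / ρ
X = (52.4812 − 0.249 × 66.6) / 0.751 = (52.4812 − 16.5834) / 0.751 = 35.8978 / 0.751 = 47.800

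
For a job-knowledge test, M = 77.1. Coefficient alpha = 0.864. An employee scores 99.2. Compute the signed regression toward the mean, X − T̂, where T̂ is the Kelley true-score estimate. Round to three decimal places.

Regress the observed score toward the mean by the unreliability: T̂ = 0.864·99.2 + 0.136·77.1 = 85.7088 + 10.4856 = 96.19440.
X − T̂ = 99.2 − 96.1944 = 3.0056 → 3.006

3.006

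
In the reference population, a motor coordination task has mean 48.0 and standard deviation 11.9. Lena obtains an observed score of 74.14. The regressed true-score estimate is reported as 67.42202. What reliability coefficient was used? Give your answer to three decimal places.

T̂ = ρX + (1 − ρ)μ  ⇒  T̂ − μ = ρ(X − μ)
ρ = (T̂ − μ)/(X − μ) = (67.42202 − 48.0) / (74.14 − 48.0) = 19.42202 / 26.14 = 0.74300

0.743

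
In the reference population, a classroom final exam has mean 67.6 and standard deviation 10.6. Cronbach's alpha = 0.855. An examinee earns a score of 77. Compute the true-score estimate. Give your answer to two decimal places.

75.64

Regress the observed score toward the mean by the unreliability: T̂ = 0.855·77 + 0.145·67.6 = 65.835 + 9.8020 = 75.637.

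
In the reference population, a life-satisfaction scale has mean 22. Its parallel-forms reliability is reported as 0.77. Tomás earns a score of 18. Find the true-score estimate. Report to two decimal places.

18.92

T̂ = 0.77(18) + 0.23(22) = 13.86 + 5.06 = 18.920 → 18.92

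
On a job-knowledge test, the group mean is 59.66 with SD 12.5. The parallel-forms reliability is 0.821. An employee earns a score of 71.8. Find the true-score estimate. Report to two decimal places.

T̂ = 0.821(71.8) + 0.179(59.66) = 58.9478 + 10.67914 = 69.627 → 69.63

69.63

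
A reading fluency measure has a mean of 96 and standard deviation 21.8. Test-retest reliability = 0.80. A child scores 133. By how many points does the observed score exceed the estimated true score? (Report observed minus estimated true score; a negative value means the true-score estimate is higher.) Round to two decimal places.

T̂ = ρX + (1 − ρ)μ
  = 0.80 × 133 + 0.20 × 96
  = 106.40 + 19.20
  = 125.6000
  ≈ 125.600
X − T̂ = 133 − 125.600 = 7.400 → 7.40

7.40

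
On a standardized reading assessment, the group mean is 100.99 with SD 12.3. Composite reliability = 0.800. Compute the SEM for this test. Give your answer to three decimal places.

5.501

SEM = SD · √(1 − ρ) = 12.3 × √0.200 = 12.3 × 0.4472 = 5.5007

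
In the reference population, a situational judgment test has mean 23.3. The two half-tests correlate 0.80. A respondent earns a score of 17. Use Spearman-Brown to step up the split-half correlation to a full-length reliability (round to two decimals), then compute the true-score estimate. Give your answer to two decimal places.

17.69

Spearman-Brown: ρ = 2r/(1 + r) = 2(0.80)/(1 + 0.80) = 1.600/1.80 = 0.8889 → 0.89
T̂ = 0.89(17) + 0.11(23.3) = 15.13 + 2.563 = 17.693 → 17.69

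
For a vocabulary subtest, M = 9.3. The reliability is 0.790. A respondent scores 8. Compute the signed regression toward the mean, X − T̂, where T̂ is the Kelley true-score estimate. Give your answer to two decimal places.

-0.27

Weight the observed score by reliability and the mean by (1 − reliability): T̂ = 0.790·8 + 0.210·9.3 = 6.320 + 1.9530 = 8.2730.
X − T̂ = 8 − 8.273 = -0.273 → -0.27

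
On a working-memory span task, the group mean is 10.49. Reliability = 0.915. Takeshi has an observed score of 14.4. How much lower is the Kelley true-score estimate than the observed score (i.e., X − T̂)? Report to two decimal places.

T̂ = 0.915(14.4) + 0.085(10.49) = 13.1760 + 0.89165 = 14.0677 → 14.068
X − T̂ = 14.4 − 14.068 = 0.332 → 0.33

0.33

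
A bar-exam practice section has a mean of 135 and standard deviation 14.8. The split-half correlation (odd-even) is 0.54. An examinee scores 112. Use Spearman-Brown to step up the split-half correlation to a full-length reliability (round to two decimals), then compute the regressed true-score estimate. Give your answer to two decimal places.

Spearman-Brown: ρ = 2r/(1 + r) = 2(0.54)/(1 + 0.54) = 1.080/1.54 = 0.7013 → 0.70
T̂ = ρX + (1 − ρ)μ
  = 0.70 × 112 + 0.30 × 135
  = 78.40 + 40.50
  = 118.900
  ≈ 118.90

118.90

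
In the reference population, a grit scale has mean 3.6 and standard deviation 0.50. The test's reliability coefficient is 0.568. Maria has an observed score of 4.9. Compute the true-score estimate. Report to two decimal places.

T̂ = ρX + (1 − ρ)μ
  = 0.568 × 4.9 + 0.432 × 3.6
  = 2.7832 + 1.5552
  = 4.338
  ≈ 4.34

4.34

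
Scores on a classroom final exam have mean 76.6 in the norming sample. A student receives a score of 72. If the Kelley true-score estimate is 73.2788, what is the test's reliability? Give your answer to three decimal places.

0.722

T̂ = ρX + (1 − ρ)μ  ⇒  T̂ − μ = ρ(X − μ)
ρ = (T̂ − μ)/(X − μ) = (73.2788 − 76.6) / (72 − 76.6) = -3.3212 / -4.6 = 0.72200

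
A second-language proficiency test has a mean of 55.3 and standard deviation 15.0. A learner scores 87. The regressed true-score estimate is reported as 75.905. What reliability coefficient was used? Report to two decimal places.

T̂ = ρX + (1 − ρ)μ  ⇒  T̂ − μ = ρ(X − μ)
ρ = (T̂ − μ)/(X − μ) = (75.905 − 55.3) / (87 − 55.3) = 20.605 / 31.7 = 0.6500

0.65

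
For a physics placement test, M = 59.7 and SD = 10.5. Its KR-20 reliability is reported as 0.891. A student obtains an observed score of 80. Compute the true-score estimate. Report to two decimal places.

77.79

T̂ = ρX + (1 − ρ)μ
  = 0.891 × 80 + 0.109 × 59.7
  = 71.280 + 6.5073
  = 77.787
  ≈ 77.79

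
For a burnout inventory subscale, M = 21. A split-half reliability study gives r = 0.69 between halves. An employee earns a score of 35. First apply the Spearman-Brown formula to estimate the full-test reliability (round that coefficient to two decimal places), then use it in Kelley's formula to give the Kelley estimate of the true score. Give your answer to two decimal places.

Spearman-Brown: ρ = 2r/(1 + r) = 2(0.69)/(1 + 0.69) = 1.380/1.69 = 0.8166 → 0.82
Weight the observed score by reliability and the mean by (1 − reliability): T̂ = 0.82·35 + 0.18·21 = 28.70 + 3.78 = 32.480.

32.48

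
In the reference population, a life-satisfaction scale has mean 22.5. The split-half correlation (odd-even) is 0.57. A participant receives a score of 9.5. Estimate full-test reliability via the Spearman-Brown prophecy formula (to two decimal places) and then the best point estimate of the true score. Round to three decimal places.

Spearman-Brown: ρ = 2r/(1 + r) = 2(0.57)/(1 + 0.57) = 1.140/1.57 = 0.7261 → 0.73
Kelley's formula gives T̂ = 0.73·9.5 + 0.27·22.5 = 6.935 + 6.075 = 13.0100.

13.010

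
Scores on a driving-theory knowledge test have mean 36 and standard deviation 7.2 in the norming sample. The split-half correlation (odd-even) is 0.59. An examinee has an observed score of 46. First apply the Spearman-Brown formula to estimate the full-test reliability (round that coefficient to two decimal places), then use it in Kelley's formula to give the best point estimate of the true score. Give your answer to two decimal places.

Spearman-Brown: ρ = 2r/(1 + r) = 2(0.59)/(1 + 0.59) = 1.180/1.59 = 0.7421 → 0.74
T̂ = ρX + (1 − ρ)μ
  = 0.74 × 46 + 0.26 × 36
  = 34.04 + 9.36
  = 43.400
  ≈ 43.40

43.40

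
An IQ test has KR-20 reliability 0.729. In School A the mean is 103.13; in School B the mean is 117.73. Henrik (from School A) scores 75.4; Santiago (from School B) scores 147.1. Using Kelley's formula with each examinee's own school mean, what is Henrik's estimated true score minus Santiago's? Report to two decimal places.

T̂_Henrik = 0.729(75.4) + 0.271(103.13) = 82.9148
T̂_Santiago = 0.729(147.1) + 0.271(117.73) = 139.1407
Difference = 82.9148 − 139.1407 = -56.2259

-56.23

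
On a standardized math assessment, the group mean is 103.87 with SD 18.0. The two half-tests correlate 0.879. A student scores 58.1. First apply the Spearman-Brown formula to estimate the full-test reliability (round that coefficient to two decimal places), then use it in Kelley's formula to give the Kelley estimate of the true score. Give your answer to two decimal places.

Spearman-Brown: ρ = 2r/(1 + r) = 2(0.879)/(1 + 0.879) = 1.7580/1.879 = 0.9356 → 0.94
T̂ = 0.94(58.1) + 0.06(103.87) = 54.614 + 6.2322 = 60.846 → 60.85

60.85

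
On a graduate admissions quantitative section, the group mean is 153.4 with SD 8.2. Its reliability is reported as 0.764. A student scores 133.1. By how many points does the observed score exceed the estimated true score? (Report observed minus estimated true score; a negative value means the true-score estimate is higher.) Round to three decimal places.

-4.791

T̂ = ρX + (1 − ρ)μ
  = 0.764 × 133.1 + 0.236 × 153.4
  = 101.6884 + 36.2024
  = 137.89080
  ≈ 137.8908
X − T̂ = 133.1 − 137.8908 = -4.7908 → -4.791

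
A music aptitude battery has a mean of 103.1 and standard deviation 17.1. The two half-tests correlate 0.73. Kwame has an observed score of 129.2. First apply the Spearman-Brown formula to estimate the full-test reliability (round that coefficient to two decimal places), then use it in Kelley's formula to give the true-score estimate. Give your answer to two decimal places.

Spearman-Brown: ρ = 2r/(1 + r) = 2(0.73)/(1 + 0.73) = 1.460/1.73 = 0.8439 → 0.84
T̂ = 0.84(129.2) + 0.16(103.1) = 108.528 + 16.496 = 125.024 → 125.02

125.02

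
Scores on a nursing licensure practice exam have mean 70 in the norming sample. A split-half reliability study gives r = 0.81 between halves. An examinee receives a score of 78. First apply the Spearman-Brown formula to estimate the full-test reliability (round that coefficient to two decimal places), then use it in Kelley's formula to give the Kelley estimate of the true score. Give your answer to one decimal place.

77.2

Spearman-Brown: ρ = 2r/(1 + r) = 2(0.81)/(1 + 0.81) = 1.620/1.81 = 0.8950 → 0.90
T̂ = 0.90(78) + 0.10(70) = 70.20 + 7.00 = 77.20 → 77.2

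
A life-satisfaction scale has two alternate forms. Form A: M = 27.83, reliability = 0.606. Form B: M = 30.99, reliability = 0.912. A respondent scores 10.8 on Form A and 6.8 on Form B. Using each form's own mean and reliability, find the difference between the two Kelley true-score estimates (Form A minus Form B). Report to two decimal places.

8.58

T̂_A = 0.606(10.8) + 0.394(27.83) = 17.5098
T̂_B = 0.912(6.8) + 0.088(30.99) = 8.9287
T̂_A − T̂_B = 8.5811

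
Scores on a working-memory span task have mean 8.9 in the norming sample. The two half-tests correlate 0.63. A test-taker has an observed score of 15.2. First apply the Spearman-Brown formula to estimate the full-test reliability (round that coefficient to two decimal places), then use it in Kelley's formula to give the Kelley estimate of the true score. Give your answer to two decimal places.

13.75

Spearman-Brown: ρ = 2r/(1 + r) = 2(0.63)/(1 + 0.63) = 1.260/1.63 = 0.7730 → 0.77
T̂ = ρX + (1 − ρ)μ
  = 0.77 × 15.2 + 0.23 × 8.9
  = 11.704 + 2.047
  = 13.751
  ≈ 13.75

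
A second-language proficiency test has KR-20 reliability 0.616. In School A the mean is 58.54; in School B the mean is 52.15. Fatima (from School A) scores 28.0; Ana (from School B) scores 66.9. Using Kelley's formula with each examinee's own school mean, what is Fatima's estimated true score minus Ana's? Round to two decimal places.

-21.51

T̂_Fatima = 0.616(28.0) + 0.384(58.54) = 39.7274
T̂_Ana = 0.616(66.9) + 0.384(52.15) = 61.2360
Difference = 39.7274 − 61.2360 = -21.5086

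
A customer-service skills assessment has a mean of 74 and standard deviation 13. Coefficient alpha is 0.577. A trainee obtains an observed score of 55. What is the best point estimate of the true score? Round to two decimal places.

Kelley's formula gives T̂ = 0.577·55 + 0.423·74 = 31.735 + 31.302 = 63.037.

63.04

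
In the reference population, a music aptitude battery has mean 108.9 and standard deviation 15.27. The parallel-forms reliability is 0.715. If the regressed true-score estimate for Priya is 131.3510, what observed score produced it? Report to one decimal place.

140.3

T̂ = ρX + (1 − ρ)μ  ⇒  X = (T̂ − (1 − ρ)μ) / ρ
X = (131.3510 − 0.285 × 108.9) / 0.715 = (131.3510 − 31.0365) / 0.715 = 100.3145 / 0.715 = 140.300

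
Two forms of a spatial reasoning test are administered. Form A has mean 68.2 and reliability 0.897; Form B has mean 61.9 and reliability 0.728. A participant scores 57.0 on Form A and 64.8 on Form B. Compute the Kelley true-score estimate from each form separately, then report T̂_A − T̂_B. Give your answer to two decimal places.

T̂_A = 0.897(57.0) + 0.103(68.2) = 58.1536
T̂_B = 0.728(64.8) + 0.272(61.9) = 64.0112
T̂_A − T̂_B = -5.8576

-5.86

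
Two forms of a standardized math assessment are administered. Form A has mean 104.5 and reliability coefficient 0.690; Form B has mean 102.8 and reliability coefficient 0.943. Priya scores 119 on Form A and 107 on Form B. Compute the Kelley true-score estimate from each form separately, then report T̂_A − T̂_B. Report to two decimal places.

T̂_A = 0.690(119) + 0.310(104.5) = 114.5050
T̂_B = 0.943(107) + 0.057(102.8) = 106.7606
T̂_A − T̂_B = 7.7444

7.74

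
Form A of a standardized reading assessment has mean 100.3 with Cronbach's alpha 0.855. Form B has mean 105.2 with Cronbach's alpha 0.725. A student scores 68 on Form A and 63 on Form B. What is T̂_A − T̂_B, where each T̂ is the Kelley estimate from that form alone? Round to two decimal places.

T̂_A = 0.855(68) + 0.145(100.3) = 72.6835
T̂_B = 0.725(63) + 0.275(105.2) = 74.6050
T̂_A − T̂_B = -1.9215

-1.92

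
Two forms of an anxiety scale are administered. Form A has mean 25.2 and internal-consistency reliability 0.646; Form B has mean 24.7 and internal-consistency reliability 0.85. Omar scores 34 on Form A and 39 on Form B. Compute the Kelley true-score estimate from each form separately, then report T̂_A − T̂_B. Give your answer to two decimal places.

T̂_A = 0.646(34) + 0.354(25.2) = 30.8848
T̂_B = 0.85(39) + 0.15(24.7) = 36.8550
T̂_A − T̂_B = -5.9702

-5.97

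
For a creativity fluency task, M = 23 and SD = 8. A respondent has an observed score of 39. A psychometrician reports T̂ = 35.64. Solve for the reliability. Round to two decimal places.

T̂ = ρX + (1 − ρ)μ  ⇒  T̂ − μ = ρ(X − μ)
ρ = (T̂ − μ)/(X − μ) = (35.64 − 23) / (39 − 23) = 12.64 / 16.0 = 0.7900

0.79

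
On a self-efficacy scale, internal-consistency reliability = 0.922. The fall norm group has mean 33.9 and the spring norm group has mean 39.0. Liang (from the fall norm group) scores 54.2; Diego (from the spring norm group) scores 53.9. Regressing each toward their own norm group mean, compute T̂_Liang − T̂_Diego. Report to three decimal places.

-0.121

T̂_Liang = 0.922(54.2) + 0.078(33.9) = 52.61660
T̂_Diego = 0.922(53.9) + 0.078(39.0) = 52.73780
Difference = 52.61660 − 52.73780 = -0.12120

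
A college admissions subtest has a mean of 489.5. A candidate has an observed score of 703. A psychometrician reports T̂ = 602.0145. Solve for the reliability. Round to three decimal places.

0.527

T̂ = ρX + (1 − ρ)μ  ⇒  T̂ − μ = ρ(X − μ)
ρ = (T̂ − μ)/(X − μ) = (602.0145 − 489.5) / (703 − 489.5) = 112.5145 / 213.5 = 0.52700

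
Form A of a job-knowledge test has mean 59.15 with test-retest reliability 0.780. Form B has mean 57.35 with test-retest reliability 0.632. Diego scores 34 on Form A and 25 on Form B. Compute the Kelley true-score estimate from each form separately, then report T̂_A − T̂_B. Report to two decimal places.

2.63

T̂_A = 0.780(34) + 0.220(59.15) = 39.5330
T̂_B = 0.632(25) + 0.368(57.35) = 36.9048
T̂_A − T̂_B = 2.6282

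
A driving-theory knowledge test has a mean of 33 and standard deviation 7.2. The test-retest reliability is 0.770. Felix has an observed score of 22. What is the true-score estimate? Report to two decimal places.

Regress the observed score toward the mean by the unreliability: T̂ = 0.770·22 + 0.230·33 = 16.940 + 7.590 = 24.530.

24.53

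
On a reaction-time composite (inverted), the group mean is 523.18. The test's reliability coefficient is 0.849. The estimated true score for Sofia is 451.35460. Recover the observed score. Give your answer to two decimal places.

T̂ = ρX + (1 − ρ)μ  ⇒  X = (T̂ − (1 − ρ)μ) / ρ
X = (451.35460 − 0.151 × 523.18) / 0.849 = (451.35460 − 79.00018) / 0.849 = 372.35442 / 0.849 = 438.5800

438.58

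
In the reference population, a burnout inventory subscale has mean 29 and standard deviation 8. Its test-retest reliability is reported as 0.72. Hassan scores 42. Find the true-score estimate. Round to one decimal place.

Weight the observed score by reliability and the mean by (1 − reliability): T̂ = 0.72·42 + 0.28·29 = 30.24 + 8.12 = 38.36.

38.4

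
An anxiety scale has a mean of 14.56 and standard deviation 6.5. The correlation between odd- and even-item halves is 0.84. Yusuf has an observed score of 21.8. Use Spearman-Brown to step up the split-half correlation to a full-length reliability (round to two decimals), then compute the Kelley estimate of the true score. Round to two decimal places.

Spearman-Brown: ρ = 2r/(1 + r) = 2(0.84)/(1 + 0.84) = 1.680/1.84 = 0.9130 → 0.91
T̂ = 0.91(21.8) + 0.09(14.56) = 19.838 + 1.3104 = 21.148 → 21.15

21.15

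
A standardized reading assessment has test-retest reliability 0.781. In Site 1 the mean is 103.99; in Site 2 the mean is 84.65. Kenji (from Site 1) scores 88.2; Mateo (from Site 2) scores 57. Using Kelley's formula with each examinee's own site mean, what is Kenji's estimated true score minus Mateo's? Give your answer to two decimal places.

T̂_Kenji = 0.781(88.2) + 0.219(103.99) = 91.6580
T̂_Mateo = 0.781(57) + 0.219(84.65) = 63.0554
Difference = 91.6580 − 63.0554 = 28.6027

28.60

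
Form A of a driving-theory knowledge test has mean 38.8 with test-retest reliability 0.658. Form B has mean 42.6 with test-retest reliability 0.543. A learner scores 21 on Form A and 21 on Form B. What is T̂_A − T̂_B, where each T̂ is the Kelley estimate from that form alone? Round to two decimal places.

-3.78

T̂_A = 0.658(21) + 0.342(38.8) = 27.0876
T̂_B = 0.543(21) + 0.457(42.6) = 30.8712
T̂_A − T̂_B = -3.7836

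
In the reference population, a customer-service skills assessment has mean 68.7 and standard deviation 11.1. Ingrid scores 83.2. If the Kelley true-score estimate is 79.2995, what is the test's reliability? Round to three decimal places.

T̂ = ρX + (1 − ρ)μ  ⇒  T̂ − μ = ρ(X − μ)
ρ = (T̂ − μ)/(X − μ) = (79.2995 − 68.7) / (83.2 − 68.7) = 10.5995 / 14.5 = 0.73100

0.731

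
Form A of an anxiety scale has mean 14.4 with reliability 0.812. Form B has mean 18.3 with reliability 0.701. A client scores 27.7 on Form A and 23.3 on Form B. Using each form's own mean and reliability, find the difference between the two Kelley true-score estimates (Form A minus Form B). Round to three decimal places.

T̂_A = 0.812(27.7) + 0.188(14.4) = 25.19960
T̂_B = 0.701(23.3) + 0.299(18.3) = 21.80500
T̂_A − T̂_B = 3.39460

3.395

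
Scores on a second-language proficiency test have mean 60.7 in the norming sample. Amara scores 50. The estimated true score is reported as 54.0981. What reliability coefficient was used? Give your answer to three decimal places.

0.617

T̂ = ρX + (1 − ρ)μ  ⇒  T̂ − μ = ρ(X − μ)
ρ = (T̂ − μ)/(X − μ) = (54.0981 − 60.7) / (50 − 60.7) = -6.6019 / -10.7 = 0.61700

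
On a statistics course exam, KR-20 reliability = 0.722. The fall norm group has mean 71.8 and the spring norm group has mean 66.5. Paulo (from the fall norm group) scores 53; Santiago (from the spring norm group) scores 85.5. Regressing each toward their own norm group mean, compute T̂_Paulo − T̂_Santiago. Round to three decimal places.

-21.992

T̂_Paulo = 0.722(53) + 0.278(71.8) = 58.22640
T̂_Santiago = 0.722(85.5) + 0.278(66.5) = 80.21800
Difference = 58.22640 − 80.21800 = -21.99160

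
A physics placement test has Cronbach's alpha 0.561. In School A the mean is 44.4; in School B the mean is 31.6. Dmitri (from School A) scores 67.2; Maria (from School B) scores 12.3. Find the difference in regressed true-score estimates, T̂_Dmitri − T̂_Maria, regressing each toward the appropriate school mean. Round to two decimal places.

T̂_Dmitri = 0.561(67.2) + 0.439(44.4) = 57.1908
T̂_Maria = 0.561(12.3) + 0.439(31.6) = 20.7727
Difference = 57.1908 − 20.7727 = 36.4181

36.42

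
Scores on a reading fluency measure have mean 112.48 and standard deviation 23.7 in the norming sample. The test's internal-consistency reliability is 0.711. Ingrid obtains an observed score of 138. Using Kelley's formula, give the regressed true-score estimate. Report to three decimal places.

T̂ = 0.711(138) + 0.289(112.48) = 98.118 + 32.50672 = 130.6247 → 130.625

130.625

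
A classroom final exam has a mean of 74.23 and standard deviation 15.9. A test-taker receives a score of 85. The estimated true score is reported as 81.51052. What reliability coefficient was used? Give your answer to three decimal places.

T̂ = ρX + (1 − ρ)μ  ⇒  T̂ − μ = ρ(X − μ)
ρ = (T̂ − μ)/(X − μ) = (81.51052 − 74.23) / (85 − 74.23) = 7.28052 / 10.77 = 0.67600

0.676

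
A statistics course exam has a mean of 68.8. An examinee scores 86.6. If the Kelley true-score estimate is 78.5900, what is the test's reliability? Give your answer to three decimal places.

T̂ = ρX + (1 − ρ)μ  ⇒  T̂ − μ = ρ(X − μ)
ρ = (T̂ − μ)/(X − μ) = (78.5900 − 68.8) / (86.6 − 68.8) = 9.7900 / 17.8 = 0.55000

0.550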